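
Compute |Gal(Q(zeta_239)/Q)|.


|Gal(Q(zeta_239)/Q)| = phi(239)
= 238

238


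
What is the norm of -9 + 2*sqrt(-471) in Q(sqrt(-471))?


N(a + b*sqrt(d)) = a^2 - d*b^2
= (-9)^2 - (-471)*(2)^2
= 81 + 1884
= 1965

1965


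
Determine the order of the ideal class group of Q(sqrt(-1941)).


K = Q(sqrt(-1941)). d mod 4 = 3, so D = disc(K) = 4d = -7764
h(K) equals the number of primitive reduced positive-definite forms (a, b, c) = a*x^2 + b*x*y + c*y^2 with b^2 - 4ac = D,
where reduced means |b| <= a <= c, with b >= 0 whenever |b| = a or a = c, and primitive means gcd(a, b, c) = 1.
Reduced forces 3a^2 <= |D| = 7764, so 1 <= a <= 50; b must have the parity of D, and c = (b^2 - D)/(4a) must be an integer >= a.
Enumerate a = 1..50, b in [-a, a]:
  a=1: (1, 0, 1941)  [1]
  a=2: (2, 2, 971)  [1]
  a=3: (3, 0, 647)  [1]
  a=4: none
  a=5: (5, -4, 389), (5, 4, 389)  [2]
  a=6: (6, 6, 325)  [1]
  a=7..9: none
  a=10: (10, -6, 195), (10, 6, 195)  [2]
  a=11..12: none
  a=13: (13, -6, 150), (13, 6, 150)  [2]
  a=14: none
  a=15: (15, -6, 130), (15, 6, 130)  [2]
  a=16..18: none
  a=19: (19, -8, 103), (19, 8, 103)  [2]
  a=20..24: none
  a=25: (25, -6, 78), (25, 6, 78)  [2]
  a=26: (26, -6, 75), (26, 6, 75)  [2]
  a=27..29: none
  a=30: (30, -6, 65), (30, 6, 65)  [2]
  a=31..37: none
  a=38: (38, -30, 57), (38, 30, 57)  [2]
  a=39: (39, -6, 50), (39, 6, 50)  [2]
  a=40..50: none
Total reduced forms: 1 + 1 + 1 + 2 + 1 + 2 + 2 + 2 + 2 + 2 + 2 + 2 + 2 + 2 = 24
h = 24

24


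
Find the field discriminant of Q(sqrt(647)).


For K = Q(sqrt(d)) with d squarefree: disc(K) = d if d = 1 mod 4, and disc(K) = 4d if d = 2 or 3 mod 4.
Here d = 647, and d mod 4 = 3.
d = 3 mod 4, not 1 (O_K = Z[sqrt(d)]), so disc(K) = 4d = 4 * (647) = 2588

2588


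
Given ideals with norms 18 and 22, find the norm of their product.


N(IJ) = N(I) * N(J)
= 18 * 22
= 396

396


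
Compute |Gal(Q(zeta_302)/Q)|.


|Gal(Q(zeta_302)/Q)| = phi(302)
= 150

150


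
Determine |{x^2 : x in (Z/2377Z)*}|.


For prime p, the number of non-zero quadratic residues is (p-1)/2.
= (2377-1)/2
= 1188

1188


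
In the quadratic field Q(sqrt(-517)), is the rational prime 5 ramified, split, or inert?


K = Q(sqrt(-517)). Since d mod 4 = 3, disc(K) = -2068.
Check p | disc: -2068 mod 5 = 2.
p does not divide disc. Compute Legendre symbol (d/p):
3^((5-1)/2) mod 5 = -1
(d/p) = -1, so p is inert: (p) stays prime with e=1, f=2, g=1.
Therefore p is inert.

inert


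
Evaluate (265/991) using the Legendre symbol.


p = 991 is prime, so compute (265/991) with the reciprocity algorithm (Jacobi-symbol steps: pull out 2s via (2/n), flip via reciprocity, reduce):
  reciprocity: (265/991) -> +(991/265)
  reduce: (196/265)
  pull out 2: (2/265) = +1  (since 265 mod 8 = 1)
  pull out 2: (2/265) = +1  (since 265 mod 8 = 1)
  reciprocity: (49/265) -> +(265/49)
  reduce: (20/49)
  pull out 2: (2/49) = +1  (since 49 mod 8 = 1)
  pull out 2: (2/49) = +1  (since 49 mod 8 = 1)
  reciprocity: (5/49) -> +(49/5)
  reduce: (4/5)
  pull out 2: (2/5) = -1  (since 5 mod 8 = 5)
  pull out 2: (2/5) = -1  (since 5 mod 8 = 5)
  (1/5) = 1
Product of signs = 1
(265/991) = 1

1


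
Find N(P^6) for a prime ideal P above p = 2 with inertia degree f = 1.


N(P^a) = p^(a*f)
= 2^(6*1)
= 2^6
= 64

64


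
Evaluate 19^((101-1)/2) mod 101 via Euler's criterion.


p = 101 is prime and the exponent is (p-1)/2 = 50, so by Euler's criterion 19^50 = (19/101) = +1 or -1 mod 101.
Compute by square-and-multiply:
  50 = 32 + 16 + 2 (binary 110010)
  Repeated squaring mod 101: 19^1 = 19, 19^2 = 58, 19^4 = 31, 19^8 = 52, 19^16 = 78, 19^32 = 24
  19^50 = 19^32 * 19^16 * 19^2 = 24 * 78 * 58 mod 101
    24 * 78 = 1872 = 54 mod 101
    54 * 58 = 3132 = 1 mod 101
  19^50 = 1 mod 101
Result 1: 19 is a quadratic residue mod 101.
19^50 mod 101 = 1

1


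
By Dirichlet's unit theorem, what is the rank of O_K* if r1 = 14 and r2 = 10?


By Dirichlet's unit theorem:
rank = r1 + r2 - 1
= 14 + 10 - 1
= 23

23


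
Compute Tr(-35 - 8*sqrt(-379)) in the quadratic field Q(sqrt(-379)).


Tr(a + b*sqrt(d)) = (a + b*sqrt(d)) + (a - b*sqrt(d)) = 2a
= 2 * (-35)
= -70

-70


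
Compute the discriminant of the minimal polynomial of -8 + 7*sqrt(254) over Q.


The element -8 + 7*sqrt(254) has minimal polynomial:
x^2 + 16*x - 12382
Discriminant = (16)^2 - 4*(-12382)
= 256 + 49528
= 49784

49784


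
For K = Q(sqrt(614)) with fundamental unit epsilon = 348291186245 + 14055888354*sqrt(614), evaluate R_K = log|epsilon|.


epsilon = 348291186245 + 14055888354*sqrt(614)
= 6.9658e+11
R = ln(6.9658e+11)
= 27.2695

27.2695


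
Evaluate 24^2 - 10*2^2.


x^2 - d*y^2
= 24^2 - 10*2^2
= 576 - 40
= 536

536


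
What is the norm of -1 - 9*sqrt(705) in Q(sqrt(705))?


N(a + b*sqrt(d)) = a^2 - d*b^2
= (-1)^2 - (705)*(-9)^2
= 1 - 57105
= -57104

-57104


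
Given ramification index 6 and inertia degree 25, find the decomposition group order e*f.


|D_P| = e * f
= 6 * 25
= 150

150


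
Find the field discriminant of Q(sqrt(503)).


For K = Q(sqrt(d)) with d squarefree: disc(K) = d if d = 1 mod 4, and disc(K) = 4d if d = 2 or 3 mod 4.
Here d = 503, and d mod 4 = 3.
d = 3 mod 4, not 1 (O_K = Z[sqrt(d)]), so disc(K) = 4d = 4 * (503) = 2012

2012


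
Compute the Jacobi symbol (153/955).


Compute (153/955) via quadratic reciprocity:
  reciprocity: (153/955) -> +(955/153)
  reduce: (37/153)
  reciprocity: (37/153) -> +(153/37)
  reduce: (5/37)
  reciprocity: (5/37) -> +(37/5)
  reduce: (2/5)
  pull out 2: (2/5) = -1  (since 5 mod 8 = 5)
  (1/5) = 1
Product of signs = -1

-1


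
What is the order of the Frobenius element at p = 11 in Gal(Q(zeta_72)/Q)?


The Frobenius at p in Gal(Q(zeta_n)/Q) = (Z/nZ)* is the class of p, so its order is ord_72(11), the smallest k >= 1 with 11^k = 1 mod 72.
n = 72 = 2^3 * 3^2, phi(72) = 24; the order divides phi(n).
Divisors of 24: 1, 2, 3, 4, 6, 8, 12, 24
Repeated squaring mod 72: 11^1 = 11, 11^2 = 49, 11^4 = 25, 11^8 = 49, 11^16 = 25
Test divisors in increasing order:
  k=1: 11^1 = 11 mod 72
  k=2: 11^2 = 49 mod 72
  k=3: 11^3 = 49 * 11 = 35 mod 72
  k=4: 11^4 = 25 mod 72
  k=6: 11^6 = 25 * 49 = 1 mod 72  <- first divisor giving 1
Order = 6

6


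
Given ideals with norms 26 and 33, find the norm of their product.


N(IJ) = N(I) * N(J)
= 26 * 33
= 858

858


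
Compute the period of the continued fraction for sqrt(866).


Run the CF algorithm for sqrt(866).
a_0 = floor(sqrt(866)) = 29; set m_0=0, q_0=1.
Recurrence: m' = q*a - m,  q' = (d - m'^2)/q,  a' = floor((a_0 + m')/q').
  step 1: m=29, q=25, a=2
  step 2: m=21, q=17, a=2
  step 3: m=13, q=41, a=1
  step 4: m=28, q=2, a=28
  step 5: m=28, q=41, a=1
  step 6: m=13, q=17, a=2
  step 7: m=21, q=25, a=2
  step 8: m=29, q=1, a=58
a_8 = 2*a_0 = 58, so the period closes here.
sqrt(866) = [29; 2, 2, 1, 28, 1, 2, 2, 58]
Period length = 8

8


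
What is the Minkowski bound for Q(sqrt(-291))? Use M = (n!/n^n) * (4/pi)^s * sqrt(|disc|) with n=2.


d = -291, d mod 4 = 1, so disc(K) = d = -291; |disc(K)| = 291
Imaginary quadratic field, so n = 2, s = r2 = 1, r1 = 0
M = (n!/n^n) * (4/pi)^s * sqrt(|disc(K)|) = (2!/2^2) * (4/pi)^1 * sqrt(291)
= 0.5 * 1.273240 * 17.058722
= 10.8599

10.8599


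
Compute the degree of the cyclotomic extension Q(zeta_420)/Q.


The degree equals Euler's totient phi(420).
420 = 2^2 * 3 * 5 * 7
phi(420) = 96

96


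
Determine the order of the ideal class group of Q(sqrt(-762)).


K = Q(sqrt(-762)). d mod 4 = 2, so D = disc(K) = 4d = -3048
h(K) equals the number of primitive reduced positive-definite forms (a, b, c) = a*x^2 + b*x*y + c*y^2 with b^2 - 4ac = D,
where reduced means |b| <= a <= c, with b >= 0 whenever |b| = a or a = c, and primitive means gcd(a, b, c) = 1.
Reduced forces 3a^2 <= |D| = 3048, so 1 <= a <= 31; b must have the parity of D, and c = (b^2 - D)/(4a) must be an integer >= a.
Enumerate a = 1..31, b in [-a, a]:
  a=1: (1, 0, 762)  [1]
  a=2: (2, 0, 381)  [1]
  a=3: (3, 0, 254)  [1]
  a=4..5: none
  a=6: (6, 0, 127)  [1]
  a=7: (7, -2, 109), (7, 2, 109)  [2]
  a=8..13: none
  a=14: (14, -12, 57), (14, 12, 57)  [2]
  a=15..18: none
  a=19: (19, -12, 42), (19, 12, 42)  [2]
  a=20: none
  a=21: (21, -12, 38), (21, 12, 38)  [2]
  a=22..31: none
Total reduced forms: 1 + 1 + 1 + 1 + 2 + 2 + 2 + 2 = 12
h = 12

12


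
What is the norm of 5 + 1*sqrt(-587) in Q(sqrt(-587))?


N(a + b*sqrt(d)) = a^2 - d*b^2
= (5)^2 - (-587)*(1)^2
= 25 + 587
= 612

612


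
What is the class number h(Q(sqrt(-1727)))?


K = Q(sqrt(-1727)). d mod 4 = 1, so D = disc(K) = d = -1727
h(K) equals the number of primitive reduced positive-definite forms (a, b, c) = a*x^2 + b*x*y + c*y^2 with b^2 - 4ac = D,
where reduced means |b| <= a <= c, with b >= 0 whenever |b| = a or a = c, and primitive means gcd(a, b, c) = 1.
Reduced forces 3a^2 <= |D| = 1727, so 1 <= a <= 23; b must have the parity of D, and c = (b^2 - D)/(4a) must be an integer >= a.
Enumerate a = 1..23, b in [-a, a]:
  a=1: (1, 1, 432)  [1]
  a=2: (2, -1, 216), (2, 1, 216)  [2]
  a=3: (3, -1, 144), (3, 1, 144)  [2]
  a=4: (4, -1, 108), (4, 1, 108)  [2]
  a=5: none
  a=6: (6, -5, 73), (6, -1, 72), (6, 1, 72), (6, 5, 73)  [4]
  a=7: (7, -3, 62), (7, 3, 62)  [2]
  a=8: (8, -1, 54), (8, 1, 54)  [2]
  a=9: (9, -1, 48), (9, 1, 48)  [2]
  a=10: none
  a=11: (11, 11, 42)  [1]
  a=12: (12, -7, 37), (12, -1, 36), (12, 1, 36), (12, 7, 37)  [4]
  a=13: none
  a=14: (14, -11, 33), (14, -3, 31), (14, 3, 31), (14, 11, 33)  [4]
  a=15: none
  a=16: (16, -1, 27), (16, 1, 27)  [2]
  a=17: none
  a=18: (18, -17, 28), (18, -1, 24), (18, 1, 24), (18, 17, 28)  [4]
  a=19..20: none
  a=21: (21, -17, 24), (21, -11, 22), (21, 11, 22), (21, 17, 24)  [4]
  a=22..23: none
Total reduced forms: 1 + 2 + 2 + 2 + 4 + 2 + 2 + 2 + 1 + 4 + 4 + 2 + 4 + 4 = 36
h = 36

36


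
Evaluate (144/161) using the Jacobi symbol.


Compute (144/161) via quadratic reciprocity:
  pull out 2: (2/161) = +1  (since 161 mod 8 = 1)
  pull out 2: (2/161) = +1  (since 161 mod 8 = 1)
  pull out 2: (2/161) = +1  (since 161 mod 8 = 1)
  pull out 2: (2/161) = +1  (since 161 mod 8 = 1)
  reciprocity: (9/161) -> +(161/9)
  reduce: (8/9)
  pull out 2: (2/9) = +1  (since 9 mod 8 = 1)
  pull out 2: (2/9) = +1  (since 9 mod 8 = 1)
  pull out 2: (2/9) = +1  (since 9 mod 8 = 1)
  (1/9) = 1
Product of signs = 1

1


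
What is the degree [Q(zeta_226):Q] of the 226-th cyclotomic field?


The degree equals Euler's totient phi(226).
226 = 2 * 113
phi(226) = 112

112


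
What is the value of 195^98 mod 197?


p = 197 is prime and the exponent is (p-1)/2 = 98, so by Euler's criterion 195^98 = (195/197) = +1 or -1 mod 197.
Compute by square-and-multiply:
  98 = 64 + 32 + 2 (binary 1100010)
  Repeated squaring mod 197: 195^1 = 195, 195^2 = 4, 195^4 = 16, 195^8 = 59, 195^16 = 132, 195^32 = 88, 195^64 = 61
  195^98 = 195^64 * 195^32 * 195^2 = 61 * 88 * 4 mod 197
    61 * 88 = 5368 = 49 mod 197
    49 * 4 = 196 = 196 mod 197
  195^98 = 196 mod 197
Result 196 = p - 1 = -1 mod 197: 195 is a quadratic non-residue mod 197. As a residue in [0, p-1] the value is 196.
195^98 mod 197 = 196

196


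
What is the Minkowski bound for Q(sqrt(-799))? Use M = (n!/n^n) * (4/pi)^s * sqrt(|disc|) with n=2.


d = -799, d mod 4 = 1, so disc(K) = d = -799; |disc(K)| = 799
Imaginary quadratic field, so n = 2, s = r2 = 1, r1 = 0
M = (n!/n^n) * (4/pi)^s * sqrt(|disc(K)|) = (2!/2^2) * (4/pi)^1 * sqrt(799)
= 0.5 * 1.273240 * 28.266588
= 17.9951

17.9951


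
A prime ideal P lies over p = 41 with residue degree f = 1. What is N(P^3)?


N(P^a) = p^(a*f)
= 41^(3*1)
= 41^3
= 68921

68921


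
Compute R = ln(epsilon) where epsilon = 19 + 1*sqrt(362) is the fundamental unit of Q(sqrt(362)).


epsilon = 19 + 1*sqrt(362)
= 38.0263
R = ln(38.0263)
= 3.6383

3.6383


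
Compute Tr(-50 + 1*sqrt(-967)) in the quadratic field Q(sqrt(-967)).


Tr(a + b*sqrt(d)) = (a + b*sqrt(d)) + (a - b*sqrt(d)) = 2a
= 2 * (-50)
= -100

-100


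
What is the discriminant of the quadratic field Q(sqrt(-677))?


For K = Q(sqrt(d)) with d squarefree: disc(K) = d if d = 1 mod 4, and disc(K) = 4d if d = 2 or 3 mod 4.
Here d = -677, and d mod 4 = 3.
d = 3 mod 4, not 1 (O_K = Z[sqrt(d)]), so disc(K) = 4d = 4 * (-677) = -2708

-2708


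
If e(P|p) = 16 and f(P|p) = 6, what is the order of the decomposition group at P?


|D_P| = e * f
= 16 * 6
= 96

96


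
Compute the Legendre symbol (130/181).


p = 181 is prime, so compute (130/181) with the reciprocity algorithm (Jacobi-symbol steps: pull out 2s via (2/n), flip via reciprocity, reduce):
  pull out 2: (2/181) = -1  (since 181 mod 8 = 5)
  reciprocity: (65/181) -> +(181/65)
  reduce: (51/65)
  reciprocity: (51/65) -> +(65/51)
  reduce: (14/51)
  pull out 2: (2/51) = -1  (since 51 mod 8 = 3)
  reciprocity: (7/51) -> -(51/7)
  reduce: (2/7)
  pull out 2: (2/7) = +1  (since 7 mod 8 = 7)
  (1/7) = 1
Product of signs = -1
(130/181) = -1

-1


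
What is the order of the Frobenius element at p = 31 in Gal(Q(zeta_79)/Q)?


The Frobenius at p in Gal(Q(zeta_n)/Q) = (Z/nZ)* is the class of p, so its order is ord_79(31), the smallest k >= 1 with 31^k = 1 mod 79.
n = 79 = 79, phi(79) = 78; the order divides phi(n).
Divisors of 78: 1, 2, 3, 6, 13, 26, 39, 78
Repeated squaring mod 79: 31^1 = 31, 31^2 = 13, 31^4 = 11, 31^8 = 42, 31^16 = 26, 31^32 = 44, 31^64 = 40
Test divisors in increasing order:
  k=1: 31^1 = 31 mod 79
  k=2: 31^2 = 13 mod 79
  k=3: 31^3 = 13 * 31 = 8 mod 79
  k=6: 31^6 = 11 * 13 = 64 mod 79
  k=13: 31^13 = 42 * 11 * 31 = 23 mod 79
  k=26: 31^26 = 26 * 42 * 13 = 55 mod 79
  k=39: 31^39 = 44 * 11 * 13 * 31 = 1 mod 79  <- first divisor giving 1
Order = 39

39


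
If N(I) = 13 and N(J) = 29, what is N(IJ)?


N(IJ) = N(I) * N(J)
= 13 * 29
= 377

377


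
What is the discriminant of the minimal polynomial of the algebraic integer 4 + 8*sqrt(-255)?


The element 4 + 8*sqrt(-255) has minimal polynomial:
x^2 - 8*x + 16336
Discriminant = (-8)^2 - 4*(16336)
= 64 - 65344
= -65280

-65280


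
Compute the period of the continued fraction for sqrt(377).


Run the CF algorithm for sqrt(377).
a_0 = floor(sqrt(377)) = 19; set m_0=0, q_0=1.
Recurrence: m' = q*a - m,  q' = (d - m'^2)/q,  a' = floor((a_0 + m')/q').
  step 1: m=19, q=16, a=2
  step 2: m=13, q=13, a=2
  step 3: m=13, q=16, a=2
  step 4: m=19, q=1, a=38
a_4 = 2*a_0 = 38, so the period closes here.
sqrt(377) = [19; 2, 2, 2, 38]
Period length = 4

4


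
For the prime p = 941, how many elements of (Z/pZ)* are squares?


For prime p, the number of non-zero quadratic residues is (p-1)/2.
= (941-1)/2
= 470

470


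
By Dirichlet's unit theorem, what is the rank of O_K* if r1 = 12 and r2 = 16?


By Dirichlet's unit theorem:
rank = r1 + r2 - 1
= 12 + 16 - 1
= 27

27


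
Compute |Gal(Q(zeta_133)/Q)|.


|Gal(Q(zeta_133)/Q)| = phi(133)
= 108

108


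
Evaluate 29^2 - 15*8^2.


x^2 - d*y^2
= 29^2 - 15*8^2
= 841 - 960
= -119

-119


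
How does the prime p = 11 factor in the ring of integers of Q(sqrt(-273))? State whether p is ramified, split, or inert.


K = Q(sqrt(-273)). Since d mod 4 = 3, disc(K) = -1092.
Check p | disc: -1092 mod 11 = 8.
p does not divide disc. Compute Legendre symbol (d/p):
2^((11-1)/2) mod 11 = -1
(d/p) = -1, so p is inert: (p) stays prime with e=1, f=2, g=1.
Therefore p is inert.

inert


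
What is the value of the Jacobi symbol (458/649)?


Compute (458/649) via quadratic reciprocity:
  pull out 2: (2/649) = +1  (since 649 mod 8 = 1)
  reciprocity: (229/649) -> +(649/229)
  reduce: (191/229)
  reciprocity: (191/229) -> +(229/191)
  reduce: (38/191)
  pull out 2: (2/191) = +1  (since 191 mod 8 = 7)
  reciprocity: (19/191) -> -(191/19)
  reduce: (1/19)
  (1/19) = 1
Product of signs = -1

-1


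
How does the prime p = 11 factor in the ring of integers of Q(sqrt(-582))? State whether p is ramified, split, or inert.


K = Q(sqrt(-582)). Since d mod 4 = 2, disc(K) = -2328.
Check p | disc: -2328 mod 11 = 4.
p does not divide disc. Compute Legendre symbol (d/p):
1^((11-1)/2) mod 11 = 1
(d/p) = 1, so p splits: (p) = P*P' with e=1, f=1, g=2.
Therefore p is split.

split


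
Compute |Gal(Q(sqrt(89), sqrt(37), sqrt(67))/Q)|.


The 3 square roots of distinct primes are multiplicatively independent over Q,
so [K:Q] = 2^3 and Gal(K/Q) is isomorphic to (Z/2Z)^3.
|Gal| = 2^3 = 8

8


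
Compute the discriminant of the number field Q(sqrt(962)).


For K = Q(sqrt(d)) with d squarefree: disc(K) = d if d = 1 mod 4, and disc(K) = 4d if d = 2 or 3 mod 4.
Here d = 962, and d mod 4 = 2.
d = 2 mod 4, not 1 (O_K = Z[sqrt(d)]), so disc(K) = 4d = 4 * (962) = 3848

3848


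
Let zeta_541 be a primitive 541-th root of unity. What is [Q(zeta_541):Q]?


The degree equals Euler's totient phi(541).
541 = 541
phi(541) = 540

540


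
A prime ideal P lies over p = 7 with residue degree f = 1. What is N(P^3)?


N(P^a) = p^(a*f)
= 7^(3*1)
= 7^3
= 343

343


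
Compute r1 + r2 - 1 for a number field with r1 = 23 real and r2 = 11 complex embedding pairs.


By Dirichlet's unit theorem:
rank = r1 + r2 - 1
= 23 + 11 - 1
= 33

33


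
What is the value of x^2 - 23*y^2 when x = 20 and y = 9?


x^2 - d*y^2
= 20^2 - 23*9^2
= 400 - 1863
= -1463

-1463


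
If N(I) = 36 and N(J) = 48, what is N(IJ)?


N(IJ) = N(I) * N(J)
= 36 * 48
= 1728

1728


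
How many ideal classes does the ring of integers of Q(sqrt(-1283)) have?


K = Q(sqrt(-1283)). d mod 4 = 1, so D = disc(K) = d = -1283
h(K) equals the number of primitive reduced positive-definite forms (a, b, c) = a*x^2 + b*x*y + c*y^2 with b^2 - 4ac = D,
where reduced means |b| <= a <= c, with b >= 0 whenever |b| = a or a = c, and primitive means gcd(a, b, c) = 1.
Reduced forces 3a^2 <= |D| = 1283, so 1 <= a <= 20; b must have the parity of D, and c = (b^2 - D)/(4a) must be an integer >= a.
Enumerate a = 1..20, b in [-a, a]:
  a=1: (1, 1, 321)  [1]
  a=2: none
  a=3: (3, -1, 107), (3, 1, 107)  [2]
  a=4..8: none
  a=9: (9, -7, 37), (9, 7, 37)  [2]
  a=10: none
  a=11: (11, -9, 31), (11, 9, 31)  [2]
  a=12: none
  a=13: (13, -11, 27), (13, 11, 27)  [2]
  a=14..16: none
  a=17: (17, -3, 19), (17, 3, 19)  [2]
  a=18..20: none
Total reduced forms: 1 + 2 + 2 + 2 + 2 + 2 = 11
h = 11

11


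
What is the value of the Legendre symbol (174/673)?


p = 673 is prime, so compute (174/673) with the reciprocity algorithm (Jacobi-symbol steps: pull out 2s via (2/n), flip via reciprocity, reduce):
  pull out 2: (2/673) = +1  (since 673 mod 8 = 1)
  reciprocity: (87/673) -> +(673/87)
  reduce: (64/87)
  pull out 2: (2/87) = +1  (since 87 mod 8 = 7)
  pull out 2: (2/87) = +1  (since 87 mod 8 = 7)
  pull out 2: (2/87) = +1  (since 87 mod 8 = 7)
  pull out 2: (2/87) = +1  (since 87 mod 8 = 7)
  pull out 2: (2/87) = +1  (since 87 mod 8 = 7)
  pull out 2: (2/87) = +1  (since 87 mod 8 = 7)
  (1/87) = 1
Product of signs = 1
(174/673) = 1

1


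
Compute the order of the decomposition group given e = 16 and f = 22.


|D_P| = e * f
= 16 * 22
= 352

352


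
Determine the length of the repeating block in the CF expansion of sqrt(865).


Run the CF algorithm for sqrt(865).
a_0 = floor(sqrt(865)) = 29; set m_0=0, q_0=1.
Recurrence: m' = q*a - m,  q' = (d - m'^2)/q,  a' = floor((a_0 + m')/q').
  step 1: m=29, q=24, a=2
  step 2: m=19, q=21, a=2
  step 3: m=23, q=16, a=3
  step 4: m=25, q=15, a=3
  step 5: m=20, q=31, a=1
  step 6: m=11, q=24, a=1
  step 7: m=13, q=29, a=1
  step 8: m=16, q=21, a=2
  step 9: m=26, q=9, a=6
  step 10: m=28, q=9, a=6
  step 11: m=26, q=21, a=2
  step 12: m=16, q=29, a=1
  step 13: m=13, q=24, a=1
  step 14: m=11, q=31, a=1
  step 15: m=20, q=15, a=3
  step 16: m=25, q=16, a=3
  step 17: m=23, q=21, a=2
  step 18: m=19, q=24, a=2
  step 19: m=29, q=1, a=58
a_19 = 2*a_0 = 58, so the period closes here.
sqrt(865) = [29; 2, 2, 3, 3, 1, 1, 1, 2, 6, 6, 2, 1, 1, 1, 3, 3, 2, 2, 58]
Period length = 19

19


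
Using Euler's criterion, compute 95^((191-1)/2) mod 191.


p = 191 is prime and the exponent is (p-1)/2 = 95, so by Euler's criterion 95^95 = (95/191) = +1 or -1 mod 191.
Compute by square-and-multiply:
  95 = 64 + 16 + 8 + 4 + 2 + 1 (binary 1011111)
  Repeated squaring mod 191: 95^1 = 95, 95^2 = 48, 95^4 = 12, 95^8 = 144, 95^16 = 108, 95^32 = 13, 95^64 = 169
  95^95 = 95^64 * 95^16 * 95^8 * 95^4 * 95^2 * 95^1 = 169 * 108 * 144 * 12 * 48 * 95 mod 191
    169 * 108 = 18252 = 107 mod 191
    107 * 144 = 15408 = 128 mod 191
    128 * 12 = 1536 = 8 mod 191
    8 * 48 = 384 = 2 mod 191
    2 * 95 = 190 = 190 mod 191
  95^95 = 190 mod 191
Result 190 = p - 1 = -1 mod 191: 95 is a quadratic non-residue mod 191. As a residue in [0, p-1] the value is 190.
95^95 mod 191 = 190

190


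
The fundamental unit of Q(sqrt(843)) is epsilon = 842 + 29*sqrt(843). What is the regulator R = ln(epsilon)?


epsilon = 842 + 29*sqrt(843)
= 1683.9994
R = ln(1683.9994)
= 7.4289

7.4289


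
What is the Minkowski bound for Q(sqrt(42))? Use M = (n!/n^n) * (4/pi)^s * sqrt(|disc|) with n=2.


d = 42, d mod 4 = 2, so disc(K) = 4d = 168; |disc(K)| = 168
Real quadratic field, so n = 2, s = r2 = 0, r1 = 2
M = (n!/n^n) * (4/pi)^s * sqrt(|disc(K)|) = (2!/2^2) * (4/pi)^0 * sqrt(168)
= 0.5 * 1.000000 * 12.961481
= 6.4807

6.4807


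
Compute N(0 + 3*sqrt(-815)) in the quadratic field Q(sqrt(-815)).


N(a + b*sqrt(d)) = a^2 - d*b^2
= (0)^2 - (-815)*(3)^2
= 0 + 7335
= 7335

7335


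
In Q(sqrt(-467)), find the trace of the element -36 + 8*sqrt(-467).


Tr(a + b*sqrt(d)) = (a + b*sqrt(d)) + (a - b*sqrt(d)) = 2a
= 2 * (-36)
= -72

-72


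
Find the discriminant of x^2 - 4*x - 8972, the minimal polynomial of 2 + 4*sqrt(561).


The element 2 + 4*sqrt(561) has minimal polynomial:
x^2 - 4*x - 8972
Discriminant = (-4)^2 - 4*(-8972)
= 16 + 35888
= 35904

35904


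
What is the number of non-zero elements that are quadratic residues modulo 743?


For prime p, the number of non-zero quadratic residues is (p-1)/2.
= (743-1)/2
= 371

371


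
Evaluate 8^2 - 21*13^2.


x^2 - d*y^2
= 8^2 - 21*13^2
= 64 - 3549
= -3485

-3485


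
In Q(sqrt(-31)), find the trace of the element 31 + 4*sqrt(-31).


Tr(a + b*sqrt(d)) = (a + b*sqrt(d)) + (a - b*sqrt(d)) = 2a
= 2 * (31)
= 62

62


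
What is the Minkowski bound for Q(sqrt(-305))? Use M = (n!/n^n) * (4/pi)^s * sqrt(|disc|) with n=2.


d = -305, d mod 4 = 3, so disc(K) = 4d = -1220; |disc(K)| = 1220
Imaginary quadratic field, so n = 2, s = r2 = 1, r1 = 0
M = (n!/n^n) * (4/pi)^s * sqrt(|disc(K)|) = (2!/2^2) * (4/pi)^1 * sqrt(1220)
= 0.5 * 1.273240 * 34.928498
= 22.2362

22.2362


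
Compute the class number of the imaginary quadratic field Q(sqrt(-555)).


K = Q(sqrt(-555)). d mod 4 = 1, so D = disc(K) = d = -555
h(K) equals the number of primitive reduced positive-definite forms (a, b, c) = a*x^2 + b*x*y + c*y^2 with b^2 - 4ac = D,
where reduced means |b| <= a <= c, with b >= 0 whenever |b| = a or a = c, and primitive means gcd(a, b, c) = 1.
Reduced forces 3a^2 <= |D| = 555, so 1 <= a <= 13; b must have the parity of D, and c = (b^2 - D)/(4a) must be an integer >= a.
Enumerate a = 1..13, b in [-a, a]:
  a=1: (1, 1, 139)  [1]
  a=2: none
  a=3: (3, 3, 47)  [1]
  a=4: none
  a=5: (5, 5, 29)  [1]
  a=6..12: none
  a=13: (13, 11, 13)  [1]
Total reduced forms: 1 + 1 + 1 + 1 = 4
h = 4

4


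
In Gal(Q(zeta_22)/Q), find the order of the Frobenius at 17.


The Frobenius at p in Gal(Q(zeta_n)/Q) = (Z/nZ)* is the class of p, so its order is ord_22(17), the smallest k >= 1 with 17^k = 1 mod 22.
n = 22 = 2 * 11, phi(22) = 10; the order divides phi(n).
Divisors of 10: 1, 2, 5, 10
Repeated squaring mod 22: 17^1 = 17, 17^2 = 3, 17^4 = 9, 17^8 = 15
Test divisors in increasing order:
  k=1: 17^1 = 17 mod 22
  k=2: 17^2 = 3 mod 22
  k=5: 17^5 = 9 * 17 = 21 mod 22
  k=10: 17^10 = 15 * 3 = 1 mod 22  <- first divisor giving 1
Order = 10

10


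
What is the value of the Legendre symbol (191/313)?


p = 313 is prime, so compute (191/313) with the reciprocity algorithm (Jacobi-symbol steps: pull out 2s via (2/n), flip via reciprocity, reduce):
  reciprocity: (191/313) -> +(313/191)
  reduce: (122/191)
  pull out 2: (2/191) = +1  (since 191 mod 8 = 7)
  reciprocity: (61/191) -> +(191/61)
  reduce: (8/61)
  pull out 2: (2/61) = -1  (since 61 mod 8 = 5)
  pull out 2: (2/61) = -1  (since 61 mod 8 = 5)
  pull out 2: (2/61) = -1  (since 61 mod 8 = 5)
  (1/61) = 1
Product of signs = -1
(191/313) = -1

-1


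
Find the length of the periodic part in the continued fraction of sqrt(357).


Run the CF algorithm for sqrt(357).
a_0 = floor(sqrt(357)) = 18; set m_0=0, q_0=1.
Recurrence: m' = q*a - m,  q' = (d - m'^2)/q,  a' = floor((a_0 + m')/q').
  step 1: m=18, q=33, a=1
  step 2: m=15, q=4, a=8
  step 3: m=17, q=17, a=2
  step 4: m=17, q=4, a=8
  step 5: m=15, q=33, a=1
  step 6: m=18, q=1, a=36
a_6 = 2*a_0 = 36, so the period closes here.
sqrt(357) = [18; 1, 8, 2, 8, 1, 36]
Period length = 6

6


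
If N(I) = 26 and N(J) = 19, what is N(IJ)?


N(IJ) = N(I) * N(J)
= 26 * 19
= 494

494


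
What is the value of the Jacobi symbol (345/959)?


Compute (345/959) via quadratic reciprocity:
  reciprocity: (345/959) -> +(959/345)
  reduce: (269/345)
  reciprocity: (269/345) -> +(345/269)
  reduce: (76/269)
  pull out 2: (2/269) = -1  (since 269 mod 8 = 5)
  pull out 2: (2/269) = -1  (since 269 mod 8 = 5)
  reciprocity: (19/269) -> +(269/19)
  reduce: (3/19)
  reciprocity: (3/19) -> -(19/3)
  reduce: (1/3)
  (1/3) = 1
Product of signs = -1

-1


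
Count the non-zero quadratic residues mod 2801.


For prime p, the number of non-zero quadratic residues is (p-1)/2.
= (2801-1)/2
= 1400

1400


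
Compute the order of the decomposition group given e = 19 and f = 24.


|D_P| = e * f
= 19 * 24
= 456

456


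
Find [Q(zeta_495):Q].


The degree equals Euler's totient phi(495).
495 = 3^2 * 5 * 11
phi(495) = 240

240


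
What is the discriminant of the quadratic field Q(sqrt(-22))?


For K = Q(sqrt(d)) with d squarefree: disc(K) = d if d = 1 mod 4, and disc(K) = 4d if d = 2 or 3 mod 4.
Here d = -22, and d mod 4 = 2.
d = 2 mod 4, not 1 (O_K = Z[sqrt(d)]), so disc(K) = 4d = 4 * (-22) = -88

-88


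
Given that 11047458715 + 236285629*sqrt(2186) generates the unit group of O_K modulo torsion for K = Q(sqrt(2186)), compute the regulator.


epsilon = 11047458715 + 236285629*sqrt(2186)
= 2.2095e+10
R = ln(2.2095e+10)
= 23.8186

23.8186


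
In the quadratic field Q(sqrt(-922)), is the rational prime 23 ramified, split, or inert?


K = Q(sqrt(-922)). Since d mod 4 = 2, disc(K) = -3688.
Check p | disc: -3688 mod 23 = 15.
p does not divide disc. Compute Legendre symbol (d/p):
21^((23-1)/2) mod 23 = -1
(d/p) = -1, so p is inert: (p) stays prime with e=1, f=2, g=1.
Therefore p is inert.

inert


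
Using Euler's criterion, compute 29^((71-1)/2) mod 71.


p = 71 is prime and the exponent is (p-1)/2 = 35, so by Euler's criterion 29^35 = (29/71) = +1 or -1 mod 71.
Compute by square-and-multiply:
  35 = 32 + 2 + 1 (binary 100011)
  Repeated squaring mod 71: 29^1 = 29, 29^2 = 60, 29^4 = 50, 29^8 = 15, 29^16 = 12, 29^32 = 2
  29^35 = 29^32 * 29^2 * 29^1 = 2 * 60 * 29 mod 71
    2 * 60 = 120 = 49 mod 71
    49 * 29 = 1421 = 1 mod 71
  29^35 = 1 mod 71
Result 1: 29 is a quadratic residue mod 71.
29^35 mod 71 = 1

1


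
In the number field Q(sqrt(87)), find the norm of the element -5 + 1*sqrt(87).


N(a + b*sqrt(d)) = a^2 - d*b^2
= (-5)^2 - (87)*(1)^2
= 25 - 87
= -62

-62


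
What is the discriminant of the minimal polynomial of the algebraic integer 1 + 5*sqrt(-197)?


The element 1 + 5*sqrt(-197) has minimal polynomial:
x^2 - 2*x + 4926
Discriminant = (-2)^2 - 4*(4926)
= 4 - 19704
= -19700

-19700


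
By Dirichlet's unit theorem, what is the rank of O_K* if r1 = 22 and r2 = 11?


By Dirichlet's unit theorem:
rank = r1 + r2 - 1
= 22 + 11 - 1
= 32

32


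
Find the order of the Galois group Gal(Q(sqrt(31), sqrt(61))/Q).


The 2 square roots of distinct primes are multiplicatively independent over Q,
so [K:Q] = 2^2 and Gal(K/Q) is isomorphic to (Z/2Z)^2.
|Gal| = 2^2 = 4

4


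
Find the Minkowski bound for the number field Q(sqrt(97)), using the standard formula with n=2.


d = 97, d mod 4 = 1, so disc(K) = d = 97; |disc(K)| = 97
Real quadratic field, so n = 2, s = r2 = 0, r1 = 2
M = (n!/n^n) * (4/pi)^s * sqrt(|disc(K)|) = (2!/2^2) * (4/pi)^0 * sqrt(97)
= 0.5 * 1.000000 * 9.848858
= 4.9244

4.9244


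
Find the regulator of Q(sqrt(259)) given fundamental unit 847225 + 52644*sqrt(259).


epsilon = 847225 + 52644*sqrt(259)
= 1.6944e+06
R = ln(1.6944e+06)
= 14.3429

14.3429


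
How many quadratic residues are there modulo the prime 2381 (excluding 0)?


For prime p, the number of non-zero quadratic residues is (p-1)/2.
= (2381-1)/2
= 1190

1190


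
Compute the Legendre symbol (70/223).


p = 223 is prime, so compute (70/223) with the reciprocity algorithm (Jacobi-symbol steps: pull out 2s via (2/n), flip via reciprocity, reduce):
  pull out 2: (2/223) = +1  (since 223 mod 8 = 7)
  reciprocity: (35/223) -> -(223/35)
  reduce: (13/35)
  reciprocity: (13/35) -> +(35/13)
  reduce: (9/13)
  reciprocity: (9/13) -> +(13/9)
  reduce: (4/9)
  pull out 2: (2/9) = +1  (since 9 mod 8 = 1)
  pull out 2: (2/9) = +1  (since 9 mod 8 = 1)
  (1/9) = 1
Product of signs = -1
(70/223) = -1

-1


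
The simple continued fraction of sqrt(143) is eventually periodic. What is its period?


Run the CF algorithm for sqrt(143).
a_0 = floor(sqrt(143)) = 11; set m_0=0, q_0=1.
Recurrence: m' = q*a - m,  q' = (d - m'^2)/q,  a' = floor((a_0 + m')/q').
  step 1: m=11, q=22, a=1
  step 2: m=11, q=1, a=22
a_2 = 2*a_0 = 22, so the period closes here.
sqrt(143) = [11; 1, 22]
Period length = 2

2


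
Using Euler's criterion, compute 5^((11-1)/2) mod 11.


p = 11 is prime and the exponent is (p-1)/2 = 5, so by Euler's criterion 5^5 = (5/11) = +1 or -1 mod 11.
Compute by square-and-multiply:
  5 = 4 + 1 (binary 101)
  Repeated squaring mod 11: 5^1 = 5, 5^2 = 3, 5^4 = 9
  5^5 = 5^4 * 5^1 = 9 * 5 mod 11
    9 * 5 = 45 = 1 mod 11
  5^5 = 1 mod 11
Result 1: 5 is a quadratic residue mod 11.
5^5 mod 11 = 1

1


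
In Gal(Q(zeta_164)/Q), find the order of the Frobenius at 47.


The Frobenius at p in Gal(Q(zeta_n)/Q) = (Z/nZ)* is the class of p, so its order is ord_164(47), the smallest k >= 1 with 47^k = 1 mod 164.
n = 164 = 2^2 * 41, phi(164) = 80; the order divides phi(n).
Divisors of 80: 1, 2, 4, 5, 8, 10, 16, 20, 40, 80
Repeated squaring mod 164: 47^1 = 47, 47^2 = 77, 47^4 = 25, 47^8 = 133, 47^16 = 141, 47^32 = 37, 47^64 = 57
Test divisors in increasing order:
  k=1: 47^1 = 47 mod 164
  k=2: 47^2 = 77 mod 164
  k=4: 47^4 = 25 mod 164
  k=5: 47^5 = 25 * 47 = 27 mod 164
  k=8: 47^8 = 133 mod 164
  k=10: 47^10 = 133 * 77 = 73 mod 164
  k=16: 47^16 = 141 mod 164
  k=20: 47^20 = 141 * 25 = 81 mod 164
  k=40: 47^40 = 37 * 133 = 1 mod 164  <- first divisor giving 1
Order = 40

40


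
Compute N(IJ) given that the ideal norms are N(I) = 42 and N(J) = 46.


N(IJ) = N(I) * N(J)
= 42 * 46
= 1932

1932


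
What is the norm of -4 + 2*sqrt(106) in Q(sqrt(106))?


N(a + b*sqrt(d)) = a^2 - d*b^2
= (-4)^2 - (106)*(2)^2
= 16 - 424
= -408

-408


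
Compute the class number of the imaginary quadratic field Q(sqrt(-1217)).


K = Q(sqrt(-1217)). d mod 4 = 3, so D = disc(K) = 4d = -4868
h(K) equals the number of primitive reduced positive-definite forms (a, b, c) = a*x^2 + b*x*y + c*y^2 with b^2 - 4ac = D,
where reduced means |b| <= a <= c, with b >= 0 whenever |b| = a or a = c, and primitive means gcd(a, b, c) = 1.
Reduced forces 3a^2 <= |D| = 4868, so 1 <= a <= 40; b must have the parity of D, and c = (b^2 - D)/(4a) must be an integer >= a.
Enumerate a = 1..40, b in [-a, a]:
  a=1: (1, 0, 1217)  [1]
  a=2: (2, 2, 609)  [1]
  a=3: (3, -2, 406), (3, 2, 406)  [2]
  a=4..5: none
  a=6: (6, -2, 203), (6, 2, 203)  [2]
  a=7: (7, -2, 174), (7, 2, 174)  [2]
  a=8: none
  a=9: (9, -8, 137), (9, 8, 137)  [2]
  a=10: none
  a=11: (11, -4, 111), (11, 4, 111)  [2]
  a=12..13: none
  a=14: (14, -2, 87), (14, 2, 87)  [2]
  a=15..17: none
  a=18: (18, -10, 69), (18, 10, 69)  [2]
  a=19..20: none
  a=21: (21, -16, 61), (21, -2, 58), (21, 2, 58), (21, 16, 61)  [4]
  a=22: (22, -18, 59), (22, 18, 59)  [2]
  a=23: (23, -10, 54), (23, 10, 54)  [2]
  a=24..26: none
  a=27: (27, -10, 46), (27, 10, 46)  [2]
  a=28: none
  a=29: (29, -2, 42), (29, 2, 42)  [2]
  a=30..32: none
  a=33: (33, -26, 42), (33, -4, 37), (33, 4, 37), (33, 26, 42)  [4]
  a=34..40: none
Total reduced forms: 1 + 1 + 2 + 2 + 2 + 2 + 2 + 2 + 2 + 4 + 2 + 2 + 2 + 2 + 4 = 32
h = 32

32


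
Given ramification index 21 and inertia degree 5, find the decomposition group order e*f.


|D_P| = e * f
= 21 * 5
= 105

105


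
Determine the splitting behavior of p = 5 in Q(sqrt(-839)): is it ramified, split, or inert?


K = Q(sqrt(-839)). Since d mod 4 = 1, disc(K) = -839.
Check p | disc: -839 mod 5 = 1.
p does not divide disc. Compute Legendre symbol (d/p):
1^((5-1)/2) mod 5 = 1
(d/p) = 1, so p splits: (p) = P*P' with e=1, f=1, g=2.
Therefore p is split.

split


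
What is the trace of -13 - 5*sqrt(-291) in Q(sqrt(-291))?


Tr(a + b*sqrt(d)) = (a + b*sqrt(d)) + (a - b*sqrt(d)) = 2a
= 2 * (-13)
= -26

-26


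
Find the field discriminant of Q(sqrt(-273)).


For K = Q(sqrt(d)) with d squarefree: disc(K) = d if d = 1 mod 4, and disc(K) = 4d if d = 2 or 3 mod 4.
Here d = -273, and d mod 4 = 3.
d = 3 mod 4, not 1 (O_K = Z[sqrt(d)]), so disc(K) = 4d = 4 * (-273) = -1092

-1092


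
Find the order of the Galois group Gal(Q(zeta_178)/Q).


|Gal(Q(zeta_178)/Q)| = phi(178)
= 88

88


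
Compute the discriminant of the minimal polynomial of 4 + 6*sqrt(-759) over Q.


The element 4 + 6*sqrt(-759) has minimal polynomial:
x^2 - 8*x + 27340
Discriminant = (-8)^2 - 4*(27340)
= 64 - 109360
= -109296

-109296


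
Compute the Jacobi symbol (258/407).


Compute (258/407) via quadratic reciprocity:
  pull out 2: (2/407) = +1  (since 407 mod 8 = 7)
  reciprocity: (129/407) -> +(407/129)
  reduce: (20/129)
  pull out 2: (2/129) = +1  (since 129 mod 8 = 1)
  pull out 2: (2/129) = +1  (since 129 mod 8 = 1)
  reciprocity: (5/129) -> +(129/5)
  reduce: (4/5)
  pull out 2: (2/5) = -1  (since 5 mod 8 = 5)
  pull out 2: (2/5) = -1  (since 5 mod 8 = 5)
  (1/5) = 1
Product of signs = 1

1


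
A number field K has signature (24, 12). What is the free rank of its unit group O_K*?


By Dirichlet's unit theorem:
rank = r1 + r2 - 1
= 24 + 12 - 1
= 35

35


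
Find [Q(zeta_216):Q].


The degree equals Euler's totient phi(216).
216 = 2^3 * 3^3
phi(216) = 72

72


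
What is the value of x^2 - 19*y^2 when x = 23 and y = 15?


x^2 - d*y^2
= 23^2 - 19*15^2
= 529 - 4275
= -3746

-3746


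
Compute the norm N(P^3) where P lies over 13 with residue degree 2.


N(P^a) = p^(a*f)
= 13^(3*2)
= 13^6
= 4826809

4826809


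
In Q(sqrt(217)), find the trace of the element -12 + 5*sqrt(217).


Tr(a + b*sqrt(d)) = (a + b*sqrt(d)) + (a - b*sqrt(d)) = 2a
= 2 * (-12)
= -24

-24


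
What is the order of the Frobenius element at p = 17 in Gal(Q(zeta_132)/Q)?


The Frobenius at p in Gal(Q(zeta_n)/Q) = (Z/nZ)* is the class of p, so its order is ord_132(17), the smallest k >= 1 with 17^k = 1 mod 132.
n = 132 = 2^2 * 3 * 11, phi(132) = 40; the order divides phi(n).
Divisors of 40: 1, 2, 4, 5, 8, 10, 20, 40
Repeated squaring mod 132: 17^1 = 17, 17^2 = 25, 17^4 = 97, 17^8 = 37, 17^16 = 49, 17^32 = 25
Test divisors in increasing order:
  k=1: 17^1 = 17 mod 132
  k=2: 17^2 = 25 mod 132
  k=4: 17^4 = 97 mod 132
  k=5: 17^5 = 97 * 17 = 65 mod 132
  k=8: 17^8 = 37 mod 132
  k=10: 17^10 = 37 * 25 = 1 mod 132  <- first divisor giving 1
Order = 10

10


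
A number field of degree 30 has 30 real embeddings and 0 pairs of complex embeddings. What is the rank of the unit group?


By Dirichlet's unit theorem:
rank = r1 + r2 - 1
= 30 + 0 - 1
= 29

29


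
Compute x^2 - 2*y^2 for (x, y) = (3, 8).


x^2 - d*y^2
= 3^2 - 2*8^2
= 9 - 128
= -119

-119


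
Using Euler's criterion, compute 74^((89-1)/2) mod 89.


p = 89 is prime and the exponent is (p-1)/2 = 44, so by Euler's criterion 74^44 = (74/89) = +1 or -1 mod 89.
Compute by square-and-multiply:
  44 = 32 + 8 + 4 (binary 101100)
  Repeated squaring mod 89: 74^1 = 74, 74^2 = 47, 74^4 = 73, 74^8 = 78, 74^16 = 32, 74^32 = 45
  74^44 = 74^32 * 74^8 * 74^4 = 45 * 78 * 73 mod 89
    45 * 78 = 3510 = 39 mod 89
    39 * 73 = 2847 = 88 mod 89
  74^44 = 88 mod 89
Result 88 = p - 1 = -1 mod 89: 74 is a quadratic non-residue mod 89. As a residue in [0, p-1] the value is 88.
74^44 mod 89 = 88

88


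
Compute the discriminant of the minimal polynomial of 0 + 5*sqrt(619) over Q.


The element 0 + 5*sqrt(619) has minimal polynomial:
x^2 + 0*x - 15475
Discriminant = (0)^2 - 4*(-15475)
= 0 + 61900
= 61900

61900


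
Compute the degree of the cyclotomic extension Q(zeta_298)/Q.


The degree equals Euler's totient phi(298).
298 = 2 * 149
phi(298) = 148

148


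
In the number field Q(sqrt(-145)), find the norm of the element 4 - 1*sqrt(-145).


N(a + b*sqrt(d)) = a^2 - d*b^2
= (4)^2 - (-145)*(-1)^2
= 16 + 145
= 161

161


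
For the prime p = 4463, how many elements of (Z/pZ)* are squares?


For prime p, the number of non-zero quadratic residues is (p-1)/2.
= (4463-1)/2
= 2231

2231


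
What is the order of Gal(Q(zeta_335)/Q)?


|Gal(Q(zeta_335)/Q)| = phi(335)
= 264

264


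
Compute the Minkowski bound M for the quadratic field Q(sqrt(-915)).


d = -915, d mod 4 = 1, so disc(K) = d = -915; |disc(K)| = 915
Imaginary quadratic field, so n = 2, s = r2 = 1, r1 = 0
M = (n!/n^n) * (4/pi)^s * sqrt(|disc(K)|) = (2!/2^2) * (4/pi)^1 * sqrt(915)
= 0.5 * 1.273240 * 30.248967
= 19.2571

19.2571


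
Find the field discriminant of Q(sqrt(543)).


For K = Q(sqrt(d)) with d squarefree: disc(K) = d if d = 1 mod 4, and disc(K) = 4d if d = 2 or 3 mod 4.
Here d = 543, and d mod 4 = 3.
d = 3 mod 4, not 1 (O_K = Z[sqrt(d)]), so disc(K) = 4d = 4 * (543) = 2172

2172


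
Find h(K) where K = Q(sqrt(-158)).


K = Q(sqrt(-158)). d mod 4 = 2, so D = disc(K) = 4d = -632
h(K) equals the number of primitive reduced positive-definite forms (a, b, c) = a*x^2 + b*x*y + c*y^2 with b^2 - 4ac = D,
where reduced means |b| <= a <= c, with b >= 0 whenever |b| = a or a = c, and primitive means gcd(a, b, c) = 1.
Reduced forces 3a^2 <= |D| = 632, so 1 <= a <= 14; b must have the parity of D, and c = (b^2 - D)/(4a) must be an integer >= a.
Enumerate a = 1..14, b in [-a, a]:
  a=1: (1, 0, 158)  [1]
  a=2: (2, 0, 79)  [1]
  a=3: (3, -2, 53), (3, 2, 53)  [2]
  a=4..5: none
  a=6: (6, -4, 27), (6, 4, 27)  [2]
  a=7..8: none
  a=9: (9, -4, 18), (9, 4, 18)  [2]
  a=10..14: none
Total reduced forms: 1 + 1 + 2 + 2 + 2 = 8
h = 8

8


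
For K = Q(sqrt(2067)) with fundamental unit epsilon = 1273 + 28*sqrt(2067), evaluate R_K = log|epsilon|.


epsilon = 1273 + 28*sqrt(2067)
= 2545.9996
R = ln(2545.9996)
= 7.8423

7.8423


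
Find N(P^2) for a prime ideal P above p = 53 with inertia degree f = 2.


N(P^a) = p^(a*f)
= 53^(2*2)
= 53^4
= 7890481

7890481


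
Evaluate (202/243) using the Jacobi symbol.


Compute (202/243) via quadratic reciprocity:
  pull out 2: (2/243) = -1  (since 243 mod 8 = 3)
  reciprocity: (101/243) -> +(243/101)
  reduce: (41/101)
  reciprocity: (41/101) -> +(101/41)
  reduce: (19/41)
  reciprocity: (19/41) -> +(41/19)
  reduce: (3/19)
  reciprocity: (3/19) -> -(19/3)
  reduce: (1/3)
  (1/3) = 1
Product of signs = 1

1


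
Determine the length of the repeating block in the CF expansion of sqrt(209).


Run the CF algorithm for sqrt(209).
a_0 = floor(sqrt(209)) = 14; set m_0=0, q_0=1.
Recurrence: m' = q*a - m,  q' = (d - m'^2)/q,  a' = floor((a_0 + m')/q').
  step 1: m=14, q=13, a=2
  step 2: m=12, q=5, a=5
  step 3: m=13, q=8, a=3
  step 4: m=11, q=11, a=2
  step 5: m=11, q=8, a=3
  step 6: m=13, q=5, a=5
  step 7: m=12, q=13, a=2
  step 8: m=14, q=1, a=28
a_8 = 2*a_0 = 28, so the period closes here.
sqrt(209) = [14; 2, 5, 3, 2, 3, 5, 2, 28]
Period length = 8

8
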